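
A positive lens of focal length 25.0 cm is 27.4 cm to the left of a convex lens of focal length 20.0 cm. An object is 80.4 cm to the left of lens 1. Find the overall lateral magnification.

m = -0.312

Lens 1: 1/d_i1 = 1/(25.0) − 1/(80.4) = 0.02756, so d_i1 = 36.28 cm; m₁ = −d_i1/d_o1 = -0.4512.
d_o2 = 27.4 − (36.28) = -8.880 cm (virtual object).
Lens 2: 1/d_i2 = 1/(20.0) − 1/(-8.880) = 0.1626, so d_i2 = 6.150 cm; m₂ = −d_i2/d_o2 = +0.6925.
m = m₁·m₂ = (-0.4512)(+0.6925) = -0.312.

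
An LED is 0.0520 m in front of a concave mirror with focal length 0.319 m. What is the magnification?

1/d_i = 1/f − 1/d_o = 1/(0.3190) − 1/(0.0520) = -16.10, so d_i = -0.06213 m.
m = −d_i/d_o = −(-0.06213)/(0.0520) = +1.19.
The image is virtual, upright and enlarged, behind the mirror.

m = +1.19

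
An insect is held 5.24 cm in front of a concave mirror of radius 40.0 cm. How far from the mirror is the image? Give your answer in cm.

f = R/2 = 40.0/2 = 20.00 cm.
Mirror equation: 1/q = 1/f − 1/p = 1/(20.00) − 1/(5.24) = 0.05000 − 0.1908 = -0.1408, so q = -7.10 cm.
The image is virtual, upright and enlarged, behind the mirror.

7.10 cm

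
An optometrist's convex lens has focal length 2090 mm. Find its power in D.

f = 209 cm = 2.09 m.
P = 1/f = 1/(2.09 m) = +0.478 D.

P = +0.478 D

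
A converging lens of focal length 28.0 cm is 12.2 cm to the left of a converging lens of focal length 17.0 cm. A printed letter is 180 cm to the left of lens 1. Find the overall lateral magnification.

m = -0.0825

Lens 1: 1/d_i1 = 1/(28.0) − 1/(180) = 0.03016, so d_i1 = 33.16 cm; m₁ = −d_i1/d_o1 = -0.1842.
d_o2 = 12.2 − (33.16) = -20.96 cm (virtual object).
Lens 2: 1/d_i2 = 1/(17.0) − 1/(-20.96) = 0.1065, so d_i2 = 9.387 cm; m₂ = −d_i2/d_o2 = +0.4478.
m = m₁·m₂ = (-0.1842)(+0.4478) = -0.0825.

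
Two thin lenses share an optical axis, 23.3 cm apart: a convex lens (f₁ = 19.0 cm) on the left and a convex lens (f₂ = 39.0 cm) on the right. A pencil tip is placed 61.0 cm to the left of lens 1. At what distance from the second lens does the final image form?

3.87 cm

Lens 1: 1/d_i1 = 1/f₁ − 1/d_o1 = 1/(19.0) − 1/(61.0) = 0.03624, so d_i1 = 27.60 cm.
The intermediate image is 27.60 cm to the right of lens 1, which lies 4.300 cm to the right of lens 2 — a virtual object — so d_o2 = −4.300 cm.
Lens 2: 1/d_i2 = 1/f₂ − 1/d_o2 = 1/(39.0) − 1/(-4.300) = 0.2582, so d_i2 = 3.87 cm.
The final image is real, 3.87 cm to the right of lens 2 (overall magnification ≈ -0.41).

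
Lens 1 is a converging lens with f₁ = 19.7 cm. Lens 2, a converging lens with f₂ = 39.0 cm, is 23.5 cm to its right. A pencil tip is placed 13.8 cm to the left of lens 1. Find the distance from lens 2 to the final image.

Lens 1: 1/d_i1 = 1/f₁ − 1/d_o1 = 1/(19.7) − 1/(13.8) = -0.02170, so d_i1 = -46.08 cm.
The intermediate image is 46.08 cm to the left of lens 1 (virtual), which is 23.5 − (-46.08) = 69.58 cm to the left of lens 2, so d_o2 = +69.58 cm.
Lens 2: 1/d_i2 = 1/f₂ − 1/d_o2 = 1/(39.0) − 1/(69.58) = 0.01127, so d_i2 = 88.7 cm.
The final image is real, 88.7 cm to the right of lens 2 (overall magnification ≈ -4.3).

88.7 cm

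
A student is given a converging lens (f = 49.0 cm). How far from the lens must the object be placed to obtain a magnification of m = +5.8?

40.6 cm

m = −d_i/d_o ⇒ d_i = −m·d_o.
1/f = 1/d_o + 1/d_i = 1/d_o − 1/(m·d_o) = (1 − 1/m)/d_o, so d_o = f(1 − 1/m) = (49.00)(1 − 1/(+5.8)) = 40.6 cm.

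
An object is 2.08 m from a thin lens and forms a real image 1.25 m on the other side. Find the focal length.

f = 0.781 m (converging)

Real image ⇒ d_i = +1.25 m.
1/f = 1/d_o + 1/d_i = 1/(2.08) + 1/(1.25) = 1.281, so f = 0.781 m.
Since f is positive, the thin lens is converging.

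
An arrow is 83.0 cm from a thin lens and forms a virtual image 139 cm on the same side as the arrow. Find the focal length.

f = 206 cm (converging)

Virtual image ⇒ d_i = −139 cm.
1/f = 1/d_o + 1/d_i = 1/(83.0) + 1/(-139) = 0.004854, so f = 206 cm.
Since f is positive, the thin lens is converging.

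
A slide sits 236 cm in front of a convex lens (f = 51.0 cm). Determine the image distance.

Lens equation: 1/v = 1/f − 1/u = 1/(51.00) − 1/(236) = 0.01961 − 0.004237 = 0.01537, so v = 65.1 cm.
The image is real, inverted and reduced, on the far side of the lens.

65.1 cm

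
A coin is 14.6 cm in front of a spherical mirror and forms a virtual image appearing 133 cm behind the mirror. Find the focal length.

f = 16.4 cm (concave)

Virtual image ⇒ d_i = −133 cm.
1/f = 1/d_o + 1/d_i = 1/(14.6) + 1/(-133) = 0.06097, so f = 16.4 cm.
Since f is positive, the spherical mirror is concave.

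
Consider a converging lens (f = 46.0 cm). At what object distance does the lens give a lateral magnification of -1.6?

m = −d_i/d_o ⇒ d_i = −m·d_o.
1/f = 1/d_o + 1/d_i = 1/d_o − 1/(m·d_o) = (1 − 1/m)/d_o, so d_o = f(1 − 1/m) = (46.00)(1 − 1/(-1.6)) = 74.8 cm.

74.8 cm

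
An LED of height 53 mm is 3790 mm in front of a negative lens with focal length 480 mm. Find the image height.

5.96 mm

For a negative lens, f = -480 mm.
1/d_i = 1/f − 1/d_o = 1/(-480.0) − 1/(3790) = -0.002347, so d_i = -426.0 mm.
m = −d_i/d_o = +0.1124.
|h_i| = |m|·h_o = 0.1124 × 53 = 5.96 mm. The image is virtual, upright and reduced, on the same side as the object.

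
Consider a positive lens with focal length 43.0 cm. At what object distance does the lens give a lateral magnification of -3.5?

m = −d_i/d_o ⇒ d_i = −m·d_o.
1/f = 1/d_o + 1/d_i = 1/d_o − 1/(m·d_o) = (1 − 1/m)/d_o, so d_o = f(1 − 1/m) = (43.00)(1 − 1/(-3.5)) = 55.3 cm.

55.3 cm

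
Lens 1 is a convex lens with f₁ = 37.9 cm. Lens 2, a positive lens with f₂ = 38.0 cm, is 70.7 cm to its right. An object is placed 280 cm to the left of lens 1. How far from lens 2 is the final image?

Lens 1: 1/d_i1 = 1/f₁ − 1/d_o1 = 1/(37.9) − 1/(280) = 0.02281, so d_i1 = 43.83 cm.
The intermediate image is 43.83 cm to the right of lens 1, which is 70.7 − (43.83) = 26.87 cm to the left of lens 2, so d_o2 = +26.87 cm.
Lens 2: 1/d_i2 = 1/f₂ − 1/d_o2 = 1/(38.0) − 1/(26.87) = -0.01090, so d_i2 = -91.7 cm.
The final image is virtual, 91.7 cm to the left of lens 2 (overall magnification ≈ -0.53).

91.7 cm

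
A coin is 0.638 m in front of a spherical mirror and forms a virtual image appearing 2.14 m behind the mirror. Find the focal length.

f = 0.909 m (concave)

Virtual image ⇒ d_i = −2.14 m.
1/f = 1/d_o + 1/d_i = 1/(0.638) + 1/(-2.14) = 1.100, so f = 0.909 m.
Since f is positive, the spherical mirror is concave.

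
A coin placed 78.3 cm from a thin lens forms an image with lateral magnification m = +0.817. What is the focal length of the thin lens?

m = −d_i/d_o ⇒ d_i = −m·d_o = −(+0.817)·(78.3) = -63.97 cm.
1/f = 1/d_o + 1/d_i = 1/(78.3) + 1/(-63.97) = -0.002861, so f = -350 cm.
Since f is negative, the thin lens is diverging.

f = -350 cm (diverging)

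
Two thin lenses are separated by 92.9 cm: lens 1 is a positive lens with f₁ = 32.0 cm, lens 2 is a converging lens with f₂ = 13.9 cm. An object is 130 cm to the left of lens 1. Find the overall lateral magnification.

Lens 1: 1/d_i1 = 1/(32.0) − 1/(130) = 0.02356, so d_i1 = 42.45 cm; m₁ = −d_i1/d_o1 = -0.3265.
d_o2 = 92.9 − (42.45) = 50.45 cm.
Lens 2: 1/d_i2 = 1/(13.9) − 1/(50.45) = 0.05212, so d_i2 = 19.19 cm; m₂ = −d_i2/d_o2 = -0.3803.
m = m₁·m₂ = (-0.3265)(-0.3803) = +0.124.

m = +0.124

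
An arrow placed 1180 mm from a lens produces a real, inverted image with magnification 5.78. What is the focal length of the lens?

f = 1010 mm (converging)

m = −d_i/d_o ⇒ d_i = −m·d_o = −(-5.78)·(1180) = 6820 mm.
1/f = 1/d_o + 1/d_i = 1/(1180) + 1/(6820) = 0.0009941, so f = 1010 mm.
Since f is positive, the lens is converging.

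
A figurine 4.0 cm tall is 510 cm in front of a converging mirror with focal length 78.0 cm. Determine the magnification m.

1/d_i = 1/f − 1/d_o = 1/(78.00) − 1/(510) = 0.01086, so d_i = 92.08 cm.
m = −d_i/d_o = −(92.08)/(510) = -0.181.
The image is real, inverted and reduced, in front of the mirror.

m = -0.181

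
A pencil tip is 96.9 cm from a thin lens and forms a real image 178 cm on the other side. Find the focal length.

f = 62.7 cm (converging)

Real image ⇒ d_i = +178 cm.
1/f = 1/d_o + 1/d_i = 1/(96.9) + 1/(178) = 0.01594, so f = 62.7 cm.
Since f is positive, the thin lens is converging.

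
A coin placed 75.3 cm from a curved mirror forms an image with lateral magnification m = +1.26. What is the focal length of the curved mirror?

m = −d_i/d_o ⇒ d_i = −m·d_o = −(+1.26)·(75.3) = -94.88 cm.
1/f = 1/d_o + 1/d_i = 1/(75.3) + 1/(-94.88) = 0.002741, so f = 365 cm.
Since f is positive, the curved mirror is concave.

f = 365 cm (concave)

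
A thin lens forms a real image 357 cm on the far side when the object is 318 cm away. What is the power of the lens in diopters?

P = +0.595 D

d_i = +357 cm.
1/f = 1/d_o + 1/d_i = 1/(318) + 1/(357) = 0.005946 cm⁻¹.
f = 168.2 cm = 1.682 m, so P = 1/f = +0.595 D.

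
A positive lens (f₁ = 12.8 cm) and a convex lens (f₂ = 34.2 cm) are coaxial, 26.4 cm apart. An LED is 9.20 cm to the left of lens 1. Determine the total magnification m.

Lens 1: 1/d_i1 = 1/(12.8) − 1/(9.20) = -0.03057, so d_i1 = -32.71 cm; m₁ = −d_i1/d_o1 = +3.555.
d_o2 = 26.4 − (-32.71) = 59.11 cm.
Lens 2: 1/d_i2 = 1/(34.2) − 1/(59.11) = 0.01232, so d_i2 = 81.15 cm; m₂ = −d_i2/d_o2 = -1.373.
m = m₁·m₂ = (+3.555)(-1.373) = -4.88.

m = -4.88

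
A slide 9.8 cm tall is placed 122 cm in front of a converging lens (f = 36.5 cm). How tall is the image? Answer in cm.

4.18 cm

1/d_i = 1/f − 1/d_o = 1/(36.50) − 1/(122) = 0.01920, so d_i = 52.08 cm.
m = −d_i/d_o = -0.4269.
|h_i| = |m|·h_o = 0.4269 × 9.8 = 4.18 cm. The image is real, inverted and reduced, on the far side of the lens.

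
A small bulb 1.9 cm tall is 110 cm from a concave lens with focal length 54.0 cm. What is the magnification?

m = +0.329

For a concave lens, f = -54.0 cm.
1/d_i = 1/f − 1/d_o = 1/(-54.00) − 1/(110) = -0.02761, so d_i = -36.22 cm.
m = −d_i/d_o = −(-36.22)/(110) = +0.329.
The image is virtual, upright and reduced, on the same side as the object.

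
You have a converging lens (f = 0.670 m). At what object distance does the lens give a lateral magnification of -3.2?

0.879 m

m = −d_i/d_o ⇒ d_i = −m·d_o.
1/f = 1/d_o + 1/d_i = 1/d_o − 1/(m·d_o) = (1 − 1/m)/d_o, so d_o = f(1 − 1/m) = (0.6700)(1 − 1/(-3.2)) = 0.879 m.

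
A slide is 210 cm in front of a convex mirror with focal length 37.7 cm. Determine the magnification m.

m = +0.152

For a convex mirror, f = -37.7 cm.
1/d_i = 1/f − 1/d_o = 1/(-37.70) − 1/(210) = -0.03129, so d_i = -31.96 cm.
m = −d_i/d_o = −(-31.96)/(210) = +0.152.
The image is virtual, upright and reduced, behind the mirror.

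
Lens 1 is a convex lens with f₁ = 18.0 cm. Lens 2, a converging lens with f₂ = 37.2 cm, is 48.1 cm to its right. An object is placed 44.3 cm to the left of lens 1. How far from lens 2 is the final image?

34.1 cm

Lens 1: 1/d_i1 = 1/f₁ − 1/d_o1 = 1/(18.0) − 1/(44.3) = 0.03298, so d_i1 = 30.32 cm.
The intermediate image is 30.32 cm to the right of lens 1, which is 48.1 − (30.32) = 17.78 cm to the left of lens 2, so d_o2 = +17.78 cm.
Lens 2: 1/d_i2 = 1/f₂ − 1/d_o2 = 1/(37.2) − 1/(17.78) = -0.02936, so d_i2 = -34.1 cm.
The final image is virtual, 34.1 cm to the left of lens 2 (overall magnification ≈ -1.3).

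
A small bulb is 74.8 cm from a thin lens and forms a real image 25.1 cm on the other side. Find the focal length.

Real image ⇒ d_i = +25.1 cm.
1/f = 1/d_o + 1/d_i = 1/(74.8) + 1/(25.1) = 0.05321, so f = 18.8 cm.
Since f is positive, the thin lens is converging.

f = 18.8 cm (converging)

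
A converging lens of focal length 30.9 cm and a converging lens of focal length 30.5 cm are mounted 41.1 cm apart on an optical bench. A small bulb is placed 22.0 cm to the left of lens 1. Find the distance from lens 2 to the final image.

41.2 cm

Lens 1: 1/d_i1 = 1/f₁ − 1/d_o1 = 1/(30.9) − 1/(22.0) = -0.01309, so d_i1 = -76.38 cm.
The intermediate image is 76.38 cm to the left of lens 1 (virtual), which is 41.1 − (-76.38) = 117.5 cm to the left of lens 2, so d_o2 = +117.5 cm.
Lens 2: 1/d_i2 = 1/f₂ − 1/d_o2 = 1/(30.5) − 1/(117.5) = 0.02428, so d_i2 = 41.2 cm.
The final image is real, 41.2 cm to the right of lens 2 (overall magnification ≈ -1.2).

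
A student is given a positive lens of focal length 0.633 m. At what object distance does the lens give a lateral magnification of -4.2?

m = −d_i/d_o ⇒ d_i = −m·d_o.
1/f = 1/d_o + 1/d_i = 1/d_o − 1/(m·d_o) = (1 − 1/m)/d_o, so d_o = f(1 − 1/m) = (0.6330)(1 − 1/(-4.2)) = 0.784 m.

0.784 m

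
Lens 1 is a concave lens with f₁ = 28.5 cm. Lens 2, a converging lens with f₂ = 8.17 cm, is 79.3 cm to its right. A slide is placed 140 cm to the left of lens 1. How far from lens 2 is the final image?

8.87 cm

Lens 1 is diverging, so f₁ = −28.5 cm.
Lens 1: 1/d_i1 = 1/f₁ − 1/d_o1 = 1/(-28.5) − 1/(140) = -0.04223, so d_i1 = -23.68 cm.
The intermediate image is 23.68 cm to the left of lens 1 (virtual), which is 79.3 − (-23.68) = 103.0 cm to the left of lens 2, so d_o2 = +103.0 cm.
Lens 2: 1/d_i2 = 1/f₂ − 1/d_o2 = 1/(8.17) − 1/(103.0) = 0.1127, so d_i2 = 8.87 cm.
The final image is real, 8.87 cm to the right of lens 2 (overall magnification ≈ -0.015).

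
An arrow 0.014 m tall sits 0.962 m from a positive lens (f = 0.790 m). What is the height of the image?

0.0643 m

1/d_i = 1/f − 1/d_o = 1/(0.7900) − 1/(0.962) = 0.2263, so d_i = 4.418 m.
m = −d_i/d_o = -4.593.
|h_i| = |m|·h_o = 4.593 × 0.014 = 0.0643 m. The image is real, inverted and enlarged, on the far side of the lens.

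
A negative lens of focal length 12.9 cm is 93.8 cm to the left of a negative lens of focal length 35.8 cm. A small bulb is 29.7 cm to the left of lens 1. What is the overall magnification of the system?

f₁ = −12.9 cm (diverging).
Lens 1: 1/d_i1 = 1/(-12.9) − 1/(29.7) = -0.1112, so d_i1 = -8.994 cm; m₁ = −d_i1/d_o1 = +0.3028.
d_o2 = 93.8 − (-8.994) = 102.8 cm.
f₂ = −35.8 cm (diverging).
Lens 2: 1/d_i2 = 1/(-35.8) − 1/(102.8) = -0.03766, so d_i2 = -26.55 cm; m₂ = −d_i2/d_o2 = +0.2583.
m = m₁·m₂ = (+0.3028)(+0.2583) = +0.0782.

m = +0.0782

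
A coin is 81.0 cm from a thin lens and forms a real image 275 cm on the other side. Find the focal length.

Real image ⇒ d_i = +275 cm.
1/f = 1/d_o + 1/d_i = 1/(81.0) + 1/(275) = 0.01598, so f = 62.6 cm.
Since f is positive, the thin lens is converging.

f = 62.6 cm (converging)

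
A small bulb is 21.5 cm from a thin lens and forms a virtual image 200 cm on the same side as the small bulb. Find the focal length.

f = 24.1 cm (converging)

Virtual image ⇒ d_i = −200 cm.
1/f = 1/d_o + 1/d_i = 1/(21.5) + 1/(-200) = 0.04151, so f = 24.1 cm.
Since f is positive, the thin lens is converging.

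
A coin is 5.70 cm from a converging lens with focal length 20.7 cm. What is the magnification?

m = +1.38

1/d_i = 1/f − 1/d_o = 1/(20.70) − 1/(5.70) = -0.1271, so d_i = -7.866 cm.
m = −d_i/d_o = −(-7.866)/(5.70) = +1.38.
The image is virtual, upright and enlarged, on the same side as the object.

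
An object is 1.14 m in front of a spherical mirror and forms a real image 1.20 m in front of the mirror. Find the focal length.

f = 0.585 m (concave)

Real image ⇒ d_i = +1.20 m.
1/f = 1/d_o + 1/d_i = 1/(1.14) + 1/(1.20) = 1.711, so f = 0.585 m.
Since f is positive, the spherical mirror is concave.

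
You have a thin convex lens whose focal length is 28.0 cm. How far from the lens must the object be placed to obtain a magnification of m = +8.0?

24.5 cm

m = −d_i/d_o ⇒ d_i = −m·d_o.
1/f = 1/d_o + 1/d_i = 1/d_o − 1/(m·d_o) = (1 − 1/m)/d_o, so d_o = f(1 − 1/m) = (28.00)(1 − 1/(+8.0)) = 24.5 cm.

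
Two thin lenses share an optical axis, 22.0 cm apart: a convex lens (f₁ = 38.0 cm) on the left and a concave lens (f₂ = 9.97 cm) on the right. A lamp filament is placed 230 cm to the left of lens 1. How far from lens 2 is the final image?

Lens 1: 1/d_i1 = 1/f₁ − 1/d_o1 = 1/(38.0) − 1/(230) = 0.02197, so d_i1 = 45.52 cm.
The intermediate image is 45.52 cm to the right of lens 1, which lies 23.52 cm to the right of lens 2 — a virtual object — so d_o2 = −23.52 cm.
Lens 2 is diverging, so f₂ = −9.97 cm.
Lens 2: 1/d_i2 = 1/f₂ − 1/d_o2 = 1/(-9.97) − 1/(-23.52) = -0.05778, so d_i2 = -17.3 cm.
The final image is virtual, 17.3 cm to the left of lens 2 (overall magnification ≈ 0.15).

17.3 cm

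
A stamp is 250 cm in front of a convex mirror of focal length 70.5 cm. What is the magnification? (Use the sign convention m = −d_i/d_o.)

For a convex mirror, f = -70.5 cm.
1/d_i = 1/f − 1/d_o = 1/(-70.50) − 1/(250) = -0.01818, so d_i = -54.99 cm.
m = −d_i/d_o = −(-54.99)/(250) = +0.220.
The image is virtual, upright and reduced, behind the mirror.

m = +0.220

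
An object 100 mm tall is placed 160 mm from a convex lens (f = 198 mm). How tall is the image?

1/d_i = 1/f − 1/d_o = 1/(198.0) − 1/(160) = -0.001199, so d_i = -833.7 mm.
m = −d_i/d_o = +5.211.
|h_i| = |m|·h_o = 5.211 × 100 = 521 mm. The image is virtual, upright and enlarged, on the same side as the object.

521 mm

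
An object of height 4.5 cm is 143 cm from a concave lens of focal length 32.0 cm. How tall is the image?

0.823 cm

For a concave lens, f = -32.0 cm.
1/d_i = 1/f − 1/d_o = 1/(-32.00) − 1/(143) = -0.03824, so d_i = -26.15 cm.
m = −d_i/d_o = +0.1829.
|h_i| = |m|·h_o = 0.1829 × 4.5 = 0.823 cm. The image is virtual, upright and reduced, on the same side as the object.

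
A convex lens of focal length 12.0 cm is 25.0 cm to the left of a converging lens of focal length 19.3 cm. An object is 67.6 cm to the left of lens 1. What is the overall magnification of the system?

Lens 1: 1/d_i1 = 1/(12.0) − 1/(67.6) = 0.06854, so d_i1 = 14.59 cm; m₁ = −d_i1/d_o1 = -0.2158.
d_o2 = 25.0 − (14.59) = 10.41 cm.
Lens 2: 1/d_i2 = 1/(19.3) − 1/(10.41) = -0.04425, so d_i2 = -22.60 cm; m₂ = −d_i2/d_o2 = +2.171.
m = m₁·m₂ = (-0.2158)(+2.171) = -0.469.

m = -0.469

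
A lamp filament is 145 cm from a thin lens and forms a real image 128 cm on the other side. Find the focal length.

f = 68.0 cm (converging)

Real image ⇒ d_i = +128 cm.
1/f = 1/d_o + 1/d_i = 1/(145) + 1/(128) = 0.01471, so f = 68.0 cm.
Since f is positive, the thin lens is converging.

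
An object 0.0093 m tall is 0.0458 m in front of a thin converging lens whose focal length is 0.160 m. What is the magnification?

1/d_i = 1/f − 1/d_o = 1/(0.1600) − 1/(0.0458) = -15.58, so d_i = -0.06417 m.
m = −d_i/d_o = −(-0.06417)/(0.0458) = +1.40.
The image is virtual, upright and enlarged, on the same side as the object.

m = +1.40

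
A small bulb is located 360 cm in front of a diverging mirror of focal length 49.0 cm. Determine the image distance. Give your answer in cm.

For a diverging mirror, f = -49.0 cm.
Mirror equation: 1/s_i = 1/f − 1/s_o = 1/(-49.00) − 1/(360) = -0.02041 − 0.002778 = -0.02319, so s_i = -43.1 cm.
The image is virtual, upright and reduced, behind the mirror.

43.1 cm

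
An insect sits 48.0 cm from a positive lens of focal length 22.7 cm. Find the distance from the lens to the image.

Thin-lens equation: 1/q = 1/f − 1/p = 1/(22.70) − 1/(48.0) = 0.04405 − 0.02083 = 0.02322, so q = 43.1 cm.
The image is real, inverted and reduced, on the far side of the lens.

43.1 cm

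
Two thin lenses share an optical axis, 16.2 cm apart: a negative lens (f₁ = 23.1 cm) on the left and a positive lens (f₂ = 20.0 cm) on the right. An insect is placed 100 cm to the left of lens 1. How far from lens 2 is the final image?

Lens 1 is diverging, so f₁ = −23.1 cm.
Lens 1: 1/d_i1 = 1/f₁ − 1/d_o1 = 1/(-23.1) − 1/(100) = -0.05329, so d_i1 = -18.77 cm.
The intermediate image is 18.77 cm to the left of lens 1 (virtual), which is 16.2 − (-18.77) = 34.97 cm to the left of lens 2, so d_o2 = +34.97 cm.
Lens 2: 1/d_i2 = 1/f₂ − 1/d_o2 = 1/(20.0) − 1/(34.97) = 0.02140, so d_i2 = 46.7 cm.
The final image is real, 46.7 cm to the right of lens 2 (overall magnification ≈ -0.25).

46.7 cm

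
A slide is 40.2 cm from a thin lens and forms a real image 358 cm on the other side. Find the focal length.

Real image ⇒ d_i = +358 cm.
1/f = 1/d_o + 1/d_i = 1/(40.2) + 1/(358) = 0.02767, so f = 36.1 cm.
Since f is positive, the thin lens is converging.

f = 36.1 cm (converging)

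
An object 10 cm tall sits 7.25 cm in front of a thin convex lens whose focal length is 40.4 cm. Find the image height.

1/d_i = 1/f − 1/d_o = 1/(40.40) − 1/(7.25) = -0.1132, so d_i = -8.836 cm.
m = −d_i/d_o = +1.219.
|h_i| = |m|·h_o = 1.219 × 10 = 12.2 cm. The image is virtual, upright and enlarged, on the same side as the object.

12.2 cm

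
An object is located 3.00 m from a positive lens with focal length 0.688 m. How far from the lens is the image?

0.893 m

Lens equation: 1/d_i = 1/f − 1/d_o = 1/(0.6880) − 1/(3.00) = 1.453 − 0.3333 = 1.120, so d_i = 0.893 m.
The image is real, inverted and reduced, on the far side of the lens.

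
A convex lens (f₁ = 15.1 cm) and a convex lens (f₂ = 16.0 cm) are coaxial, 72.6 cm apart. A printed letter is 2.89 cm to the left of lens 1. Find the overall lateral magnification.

Lens 1: 1/d_i1 = 1/(15.1) − 1/(2.89) = -0.2798, so d_i1 = -3.574 cm; m₁ = −d_i1/d_o1 = +1.237.
d_o2 = 72.6 − (-3.574) = 76.17 cm.
Lens 2: 1/d_i2 = 1/(16.0) − 1/(76.17) = 0.04937, so d_i2 = 20.25 cm; m₂ = −d_i2/d_o2 = -0.2659.
m = m₁·m₂ = (+1.237)(-0.2659) = -0.329.

m = -0.329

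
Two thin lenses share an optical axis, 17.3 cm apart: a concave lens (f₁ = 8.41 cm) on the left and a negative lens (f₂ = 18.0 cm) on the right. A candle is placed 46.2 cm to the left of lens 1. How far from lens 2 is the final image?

Lens 1 is diverging, so f₁ = −8.41 cm.
Lens 1: 1/d_i1 = 1/f₁ − 1/d_o1 = 1/(-8.41) − 1/(46.2) = -0.1406, so d_i1 = -7.115 cm.
The intermediate image is 7.115 cm to the left of lens 1 (virtual), which is 17.3 − (-7.115) = 24.41 cm to the left of lens 2, so d_o2 = +24.41 cm.
Lens 2 is diverging, so f₂ = −18.0 cm.
Lens 2: 1/d_i2 = 1/f₂ − 1/d_o2 = 1/(-18.0) − 1/(24.41) = -0.09652, so d_i2 = -10.4 cm.
The final image is virtual, 10.4 cm to the left of lens 2 (overall magnification ≈ 0.065).

10.4 cm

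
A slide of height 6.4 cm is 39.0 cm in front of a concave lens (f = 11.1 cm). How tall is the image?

For a concave lens, f = -11.1 cm.
1/d_i = 1/f − 1/d_o = 1/(-11.10) − 1/(39.0) = -0.1157, so d_i = -8.641 cm.
m = −d_i/d_o = +0.2216.
|h_i| = |m|·h_o = 0.2216 × 6.4 = 1.42 cm. The image is virtual, upright and reduced, on the same side as the object.

1.42 cm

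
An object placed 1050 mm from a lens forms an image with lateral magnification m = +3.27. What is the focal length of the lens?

f = 1510 mm (converging)

m = −d_i/d_o ⇒ d_i = −m·d_o = −(+3.27)·(1050) = -3434 mm.
1/f = 1/d_o + 1/d_i = 1/(1050) + 1/(-3434) = 0.0006612, so f = 1510 mm.
Since f is positive, the lens is converging.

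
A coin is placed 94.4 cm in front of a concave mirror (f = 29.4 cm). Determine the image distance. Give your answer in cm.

Mirror equation: 1/v = 1/f − 1/u = 1/(29.40) − 1/(94.4) = 0.03401 − 0.01059 = 0.02342, so v = 42.7 cm.
The image is real, inverted and reduced, in front of the mirror.

42.7 cm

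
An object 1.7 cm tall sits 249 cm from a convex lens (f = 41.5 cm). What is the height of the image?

0.340 cm

1/d_i = 1/f − 1/d_o = 1/(41.50) − 1/(249) = 0.02008, so d_i = 49.80 cm.
m = −d_i/d_o = -0.2000.
|h_i| = |m|·h_o = 0.2000 × 1.7 = 0.340 cm. The image is real, inverted and reduced, on the far side of the lens.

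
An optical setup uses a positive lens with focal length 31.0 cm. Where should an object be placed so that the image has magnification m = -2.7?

42.5 cm

m = −d_i/d_o ⇒ d_i = −m·d_o.
1/f = 1/d_o + 1/d_i = 1/d_o − 1/(m·d_o) = (1 − 1/m)/d_o, so d_o = f(1 − 1/m) = (31.00)(1 − 1/(-2.7)) = 42.5 cm.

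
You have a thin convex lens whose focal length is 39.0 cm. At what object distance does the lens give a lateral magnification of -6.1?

45.4 cm

m = −d_i/d_o ⇒ d_i = −m·d_o.
1/f = 1/d_o + 1/d_i = 1/d_o − 1/(m·d_o) = (1 − 1/m)/d_o, so d_o = f(1 − 1/m) = (39.00)(1 − 1/(-6.1)) = 45.4 cm.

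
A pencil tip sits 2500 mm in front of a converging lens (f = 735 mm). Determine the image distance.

Lens equation: 1/v = 1/f − 1/u = 1/(735.0) − 1/(2500) = 0.001361 − 0.0004000 = 0.0009605, so v = 1040 mm.
The image is real, inverted and reduced, on the far side of the lens.

1040 mm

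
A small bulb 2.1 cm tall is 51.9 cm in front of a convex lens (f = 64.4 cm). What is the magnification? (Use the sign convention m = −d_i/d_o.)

1/d_i = 1/f − 1/d_o = 1/(64.40) − 1/(51.9) = -0.003740, so d_i = -267.4 cm.
m = −d_i/d_o = −(-267.4)/(51.9) = +5.15.
The image is virtual, upright and enlarged, on the same side as the object.

m = +5.15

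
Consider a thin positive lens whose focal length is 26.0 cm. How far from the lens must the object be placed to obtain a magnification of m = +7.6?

m = −d_i/d_o ⇒ d_i = −m·d_o.
1/f = 1/d_o + 1/d_i = 1/d_o − 1/(m·d_o) = (1 − 1/m)/d_o, so d_o = f(1 − 1/m) = (26.00)(1 − 1/(+7.6)) = 22.6 cm.

22.6 cm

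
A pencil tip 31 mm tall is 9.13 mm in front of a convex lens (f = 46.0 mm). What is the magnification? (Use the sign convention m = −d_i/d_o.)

1/d_i = 1/f − 1/d_o = 1/(46.00) − 1/(9.13) = -0.08779, so d_i = -11.39 mm.
m = −d_i/d_o = −(-11.39)/(9.13) = +1.25.
The image is virtual, upright and enlarged, on the same side as the object.

m = +1.25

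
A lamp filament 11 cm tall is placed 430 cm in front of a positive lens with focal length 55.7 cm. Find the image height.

1/d_i = 1/f − 1/d_o = 1/(55.70) − 1/(430) = 0.01563, so d_i = 63.99 cm.
m = −d_i/d_o = -0.1488.
|h_i| = |m|·h_o = 0.1488 × 11 = 1.64 cm. The image is real, inverted and reduced, on the far side of the lens.

1.64 cm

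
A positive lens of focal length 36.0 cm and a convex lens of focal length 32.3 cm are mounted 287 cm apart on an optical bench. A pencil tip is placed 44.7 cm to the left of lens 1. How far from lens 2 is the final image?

Lens 1: 1/d_i1 = 1/f₁ − 1/d_o1 = 1/(36.0) − 1/(44.7) = 0.005406, so d_i1 = 185.0 cm.
The intermediate image is 185.0 cm to the right of lens 1, which is 287 − (185.0) = 102.0 cm to the left of lens 2, so d_o2 = +102.0 cm.
Lens 2: 1/d_i2 = 1/f₂ − 1/d_o2 = 1/(32.3) − 1/(102.0) = 0.02116, so d_i2 = 47.3 cm.
The final image is real, 47.3 cm to the right of lens 2 (overall magnification ≈ 1.9).

47.3 cm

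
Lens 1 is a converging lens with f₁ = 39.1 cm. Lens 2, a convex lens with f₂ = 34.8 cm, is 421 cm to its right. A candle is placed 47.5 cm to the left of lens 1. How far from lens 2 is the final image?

Lens 1: 1/d_i1 = 1/f₁ − 1/d_o1 = 1/(39.1) − 1/(47.5) = 0.004523, so d_i1 = 221.1 cm.
The intermediate image is 221.1 cm to the right of lens 1, which is 421 − (221.1) = 199.9 cm to the left of lens 2, so d_o2 = +199.9 cm.
Lens 2: 1/d_i2 = 1/f₂ − 1/d_o2 = 1/(34.8) − 1/(199.9) = 0.02373, so d_i2 = 42.1 cm.
The final image is real, 42.1 cm to the right of lens 2 (overall magnification ≈ 0.98).

42.1 cm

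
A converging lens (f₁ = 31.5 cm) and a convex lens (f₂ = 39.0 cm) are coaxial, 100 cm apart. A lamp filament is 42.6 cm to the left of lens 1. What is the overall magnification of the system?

Lens 1: 1/d_i1 = 1/(31.5) − 1/(42.6) = 0.008272, so d_i1 = 120.9 cm; m₁ = −d_i1/d_o1 = -2.838.
d_o2 = 100 − (120.9) = -20.90 cm (virtual object).
Lens 2: 1/d_i2 = 1/(39.0) − 1/(-20.90) = 0.07349, so d_i2 = 13.61 cm; m₂ = −d_i2/d_o2 = +0.6511.
m = m₁·m₂ = (-2.838)(+0.6511) = -1.85.

m = -1.85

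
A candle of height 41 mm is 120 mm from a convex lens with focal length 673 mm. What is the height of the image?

49.9 mm

1/d_i = 1/f − 1/d_o = 1/(673.0) − 1/(120) = -0.006847, so d_i = -146.0 mm.
m = −d_i/d_o = +1.217.
|h_i| = |m|·h_o = 1.217 × 41 = 49.9 mm. The image is virtual, upright and enlarged, on the same side as the object.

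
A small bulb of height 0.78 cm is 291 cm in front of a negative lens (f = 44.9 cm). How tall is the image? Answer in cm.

For a negative lens, f = -44.9 cm.
1/d_i = 1/f − 1/d_o = 1/(-44.90) − 1/(291) = -0.02571, so d_i = -38.90 cm.
m = −d_i/d_o = +0.1337.
|h_i| = |m|·h_o = 0.1337 × 0.78 = 0.104 cm. The image is virtual, upright and reduced, on the same side as the object.

0.104 cm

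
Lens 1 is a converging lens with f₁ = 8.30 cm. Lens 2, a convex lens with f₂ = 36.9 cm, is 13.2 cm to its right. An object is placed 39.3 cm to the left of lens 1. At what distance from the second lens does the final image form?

Lens 1: 1/d_i1 = 1/f₁ − 1/d_o1 = 1/(8.30) − 1/(39.3) = 0.09504, so d_i1 = 10.52 cm.
The intermediate image is 10.52 cm to the right of lens 1, which is 13.2 − (10.52) = 2.680 cm to the left of lens 2, so d_o2 = +2.680 cm.
Lens 2: 1/d_i2 = 1/f₂ − 1/d_o2 = 1/(36.9) − 1/(2.680) = -0.3460, so d_i2 = -2.89 cm.
The final image is virtual, 2.89 cm to the left of lens 2 (overall magnification ≈ -0.29).

2.89 cm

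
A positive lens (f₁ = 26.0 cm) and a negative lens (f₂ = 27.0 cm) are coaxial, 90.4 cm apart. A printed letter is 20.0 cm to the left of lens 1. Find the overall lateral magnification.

m = +0.573

Lens 1: 1/d_i1 = 1/(26.0) − 1/(20.0) = -0.01154, so d_i1 = -86.67 cm; m₁ = −d_i1/d_o1 = +4.333.
d_o2 = 90.4 − (-86.67) = 177.1 cm.
f₂ = −27.0 cm (diverging).
Lens 2: 1/d_i2 = 1/(-27.0) − 1/(177.1) = -0.04268, so d_i2 = -23.43 cm; m₂ = −d_i2/d_o2 = +0.1323.
m = m₁·m₂ = (+4.333)(+0.1323) = +0.573.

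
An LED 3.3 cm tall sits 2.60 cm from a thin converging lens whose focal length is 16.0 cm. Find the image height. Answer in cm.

1/d_i = 1/f − 1/d_o = 1/(16.00) − 1/(2.60) = -0.3221, so d_i = -3.104 cm.
m = −d_i/d_o = +1.194.
|h_i| = |m|·h_o = 1.194 × 3.3 = 3.94 cm. The image is virtual, upright and enlarged, on the same side as the object.

3.94 cm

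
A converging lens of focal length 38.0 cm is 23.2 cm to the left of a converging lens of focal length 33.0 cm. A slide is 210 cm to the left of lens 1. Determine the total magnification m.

m = -0.130

Lens 1: 1/d_i1 = 1/(38.0) − 1/(210) = 0.02155, so d_i1 = 46.40 cm; m₁ = −d_i1/d_o1 = -0.2210.
d_o2 = 23.2 − (46.40) = -23.20 cm (virtual object).
Lens 2: 1/d_i2 = 1/(33.0) − 1/(-23.20) = 0.07341, so d_i2 = 13.62 cm; m₂ = −d_i2/d_o2 = +0.5872.
m = m₁·m₂ = (-0.2210)(+0.5872) = -0.130.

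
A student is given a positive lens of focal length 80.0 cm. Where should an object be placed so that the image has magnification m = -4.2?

m = −d_i/d_o ⇒ d_i = −m·d_o.
1/f = 1/d_o + 1/d_i = 1/d_o − 1/(m·d_o) = (1 − 1/m)/d_o, so d_o = f(1 − 1/m) = (80.00)(1 − 1/(-4.2)) = 99.0 cm.

99.0 cm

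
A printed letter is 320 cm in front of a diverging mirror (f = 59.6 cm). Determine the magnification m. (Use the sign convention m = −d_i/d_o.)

For a diverging mirror, f = -59.6 cm.
1/d_i = 1/f − 1/d_o = 1/(-59.60) − 1/(320) = -0.01990, so d_i = -50.24 cm.
m = −d_i/d_o = −(-50.24)/(320) = +0.157.
The image is virtual, upright and reduced, behind the mirror.

m = +0.157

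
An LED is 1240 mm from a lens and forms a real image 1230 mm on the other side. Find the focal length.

f = 617 mm (converging)

Real image ⇒ d_i = +1230 mm.
1/f = 1/d_o + 1/d_i = 1/(1240) + 1/(1230) = 0.001619, so f = 617 mm.
Since f is positive, the lens is converging.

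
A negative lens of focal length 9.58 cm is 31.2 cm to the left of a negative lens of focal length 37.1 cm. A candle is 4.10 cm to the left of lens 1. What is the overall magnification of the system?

f₁ = −9.58 cm (diverging).
Lens 1: 1/d_i1 = 1/(-9.58) − 1/(4.10) = -0.3483, so d_i1 = -2.871 cm; m₁ = −d_i1/d_o1 = +0.7002.
d_o2 = 31.2 − (-2.871) = 34.07 cm.
f₂ = −37.1 cm (diverging).
Lens 2: 1/d_i2 = 1/(-37.1) − 1/(34.07) = -0.05631, so d_i2 = -17.76 cm; m₂ = −d_i2/d_o2 = +0.5213.
m = m₁·m₂ = (+0.7002)(+0.5213) = +0.365.

m = +0.365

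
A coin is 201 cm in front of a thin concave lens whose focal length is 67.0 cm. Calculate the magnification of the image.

m = +0.250

For a concave lens, f = -67.0 cm.
1/d_i = 1/f − 1/d_o = 1/(-67.00) − 1/(201) = -0.01990, so d_i = -50.25 cm.
m = −d_i/d_o = −(-50.25)/(201) = +0.250.
The image is virtual, upright and reduced, on the same side as the object.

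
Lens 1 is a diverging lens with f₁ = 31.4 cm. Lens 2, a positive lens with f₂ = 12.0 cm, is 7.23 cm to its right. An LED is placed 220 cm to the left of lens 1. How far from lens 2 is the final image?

18.3 cm

Lens 1 is diverging, so f₁ = −31.4 cm.
Lens 1: 1/d_i1 = 1/f₁ − 1/d_o1 = 1/(-31.4) − 1/(220) = -0.03639, so d_i1 = -27.48 cm.
The intermediate image is 27.48 cm to the left of lens 1 (virtual), which is 7.23 − (-27.48) = 34.71 cm to the left of lens 2, so d_o2 = +34.71 cm.
Lens 2: 1/d_i2 = 1/f₂ − 1/d_o2 = 1/(12.0) − 1/(34.71) = 0.05452, so d_i2 = 18.3 cm.
The final image is real, 18.3 cm to the right of lens 2 (overall magnification ≈ -0.066).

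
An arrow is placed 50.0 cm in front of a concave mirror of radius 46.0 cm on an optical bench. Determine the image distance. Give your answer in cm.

f = R/2 = 46.0/2 = 23.00 cm.
Mirror equation: 1/s_i = 1/f − 1/s_o = 1/(23.00) − 1/(50.0) = 0.04348 − 0.02000 = 0.02348, so s_i = 42.6 cm.
The image is real, inverted and reduced, in front of the mirror.

42.6 cm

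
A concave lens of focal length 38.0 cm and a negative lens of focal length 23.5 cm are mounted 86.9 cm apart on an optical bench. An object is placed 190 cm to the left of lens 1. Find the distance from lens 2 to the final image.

Lens 1 is diverging, so f₁ = −38.0 cm.
Lens 1: 1/d_i1 = 1/f₁ − 1/d_o1 = 1/(-38.0) − 1/(190) = -0.03158, so d_i1 = -31.67 cm.
The intermediate image is 31.67 cm to the left of lens 1 (virtual), which is 86.9 − (-31.67) = 118.6 cm to the left of lens 2, so d_o2 = +118.6 cm.
Lens 2 is diverging, so f₂ = −23.5 cm.
Lens 2: 1/d_i2 = 1/f₂ − 1/d_o2 = 1/(-23.5) − 1/(118.6) = -0.05098, so d_i2 = -19.6 cm.
The final image is virtual, 19.6 cm to the left of lens 2 (overall magnification ≈ 0.028).

19.6 cm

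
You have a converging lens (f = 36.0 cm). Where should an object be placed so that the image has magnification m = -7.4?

m = −d_i/d_o ⇒ d_i = −m·d_o.
1/f = 1/d_o + 1/d_i = 1/d_o − 1/(m·d_o) = (1 − 1/m)/d_o, so d_o = f(1 − 1/m) = (36.00)(1 − 1/(-7.4)) = 40.9 cm.

40.9 cm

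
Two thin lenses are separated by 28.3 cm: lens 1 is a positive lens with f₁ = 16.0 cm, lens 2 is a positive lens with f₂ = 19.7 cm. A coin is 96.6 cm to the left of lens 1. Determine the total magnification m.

m = -0.370

Lens 1: 1/d_i1 = 1/(16.0) − 1/(96.6) = 0.05215, so d_i1 = 19.18 cm; m₁ = −d_i1/d_o1 = -0.1986.
d_o2 = 28.3 − (19.18) = 9.120 cm.
Lens 2: 1/d_i2 = 1/(19.7) − 1/(9.120) = -0.05889, so d_i2 = -16.98 cm; m₂ = −d_i2/d_o2 = +1.862.
m = m₁·m₂ = (-0.1986)(+1.862) = -0.370.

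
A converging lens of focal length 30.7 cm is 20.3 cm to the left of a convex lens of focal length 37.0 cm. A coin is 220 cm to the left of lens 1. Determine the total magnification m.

m = -0.115

Lens 1: 1/d_i1 = 1/(30.7) − 1/(220) = 0.02803, so d_i1 = 35.68 cm; m₁ = −d_i1/d_o1 = -0.1622.
d_o2 = 20.3 − (35.68) = -15.38 cm (virtual object).
Lens 2: 1/d_i2 = 1/(37.0) − 1/(-15.38) = 0.09205, so d_i2 = 10.86 cm; m₂ = −d_i2/d_o2 = +0.7064.
m = m₁·m₂ = (-0.1622)(+0.7064) = -0.115.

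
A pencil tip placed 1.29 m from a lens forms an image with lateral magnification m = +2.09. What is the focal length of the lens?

f = 2.47 m (converging)

m = −d_i/d_o ⇒ d_i = −m·d_o = −(+2.09)·(1.29) = -2.696 m.
1/f = 1/d_o + 1/d_i = 1/(1.29) + 1/(-2.696) = 0.4043, so f = 2.47 m.
Since f is positive, the lens is converging.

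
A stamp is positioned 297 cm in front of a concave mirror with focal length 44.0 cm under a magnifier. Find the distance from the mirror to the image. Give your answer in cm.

51.7 cm

Mirror equation: 1/q = 1/f − 1/p = 1/(44.00) − 1/(297) = 0.02273 − 0.003367 = 0.01936, so q = 51.7 cm.
The image is real, inverted and reduced, in front of the mirror.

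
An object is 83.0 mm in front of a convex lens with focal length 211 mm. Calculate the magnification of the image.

1/d_i = 1/f − 1/d_o = 1/(211.0) − 1/(83.0) = -0.007309, so d_i = -136.8 mm.
m = −d_i/d_o = −(-136.8)/(83.0) = +1.65.
The image is virtual, upright and enlarged, on the same side as the object.

m = +1.65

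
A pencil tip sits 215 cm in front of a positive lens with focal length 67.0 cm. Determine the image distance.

Lens equation: 1/v = 1/f − 1/u = 1/(67.00) − 1/(215) = 0.01493 − 0.004651 = 0.01027, so v = 97.3 cm.
The image is real, inverted and reduced, on the far side of the lens.

97.3 cm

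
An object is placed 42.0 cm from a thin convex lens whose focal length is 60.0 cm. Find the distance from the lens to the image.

140 cm

Thin-lens equation: 1/v = 1/f − 1/u = 1/(60.00) − 1/(42.0) = 0.01667 − 0.02381 = -0.007143, so v = -140 cm.
The image is virtual, upright and enlarged, on the same side as the object.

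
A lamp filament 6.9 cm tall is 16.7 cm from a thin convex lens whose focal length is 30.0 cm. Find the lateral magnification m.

1/d_i = 1/f − 1/d_o = 1/(30.00) − 1/(16.7) = -0.02655, so d_i = -37.67 cm.
m = −d_i/d_o = −(-37.67)/(16.7) = +2.26.
The image is virtual, upright and enlarged, on the same side as the object.

m = +2.26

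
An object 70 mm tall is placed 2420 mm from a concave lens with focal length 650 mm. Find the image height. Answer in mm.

For a concave lens, f = -650 mm.
1/d_i = 1/f − 1/d_o = 1/(-650.0) − 1/(2420) = -0.001952, so d_i = -512.4 mm.
m = −d_i/d_o = +0.2117.
|h_i| = |m|·h_o = 0.2117 × 70 = 14.8 mm. The image is virtual, upright and reduced, on the same side as the object.

14.8 mm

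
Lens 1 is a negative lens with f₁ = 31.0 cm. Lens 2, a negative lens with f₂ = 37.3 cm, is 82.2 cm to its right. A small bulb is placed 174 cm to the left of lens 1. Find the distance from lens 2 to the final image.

Lens 1 is diverging, so f₁ = −31.0 cm.
Lens 1: 1/d_i1 = 1/f₁ − 1/d_o1 = 1/(-31.0) − 1/(174) = -0.03801, so d_i1 = -26.31 cm.
The intermediate image is 26.31 cm to the left of lens 1 (virtual), which is 82.2 − (-26.31) = 108.5 cm to the left of lens 2, so d_o2 = +108.5 cm.
Lens 2 is diverging, so f₂ = −37.3 cm.
Lens 2: 1/d_i2 = 1/f₂ − 1/d_o2 = 1/(-37.3) − 1/(108.5) = -0.03603, so d_i2 = -27.8 cm.
The final image is virtual, 27.8 cm to the left of lens 2 (overall magnification ≈ 0.039).

27.8 cm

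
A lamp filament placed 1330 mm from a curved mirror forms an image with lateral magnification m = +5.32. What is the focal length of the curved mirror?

f = 1640 mm (concave)

m = −d_i/d_o ⇒ d_i = −m·d_o = −(+5.32)·(1330) = -7076 mm.
1/f = 1/d_o + 1/d_i = 1/(1330) + 1/(-7076) = 0.0006106, so f = 1640 mm.
Since f is positive, the curved mirror is concave.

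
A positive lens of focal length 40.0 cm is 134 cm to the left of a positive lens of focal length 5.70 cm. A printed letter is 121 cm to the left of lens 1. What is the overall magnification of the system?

m = +0.0411

Lens 1: 1/d_i1 = 1/(40.0) − 1/(121) = 0.01674, so d_i1 = 59.75 cm; m₁ = −d_i1/d_o1 = -0.4938.
d_o2 = 134 − (59.75) = 74.25 cm.
Lens 2: 1/d_i2 = 1/(5.70) − 1/(74.25) = 0.1620, so d_i2 = 6.174 cm; m₂ = −d_i2/d_o2 = -0.08315.
m = m₁·m₂ = (-0.4938)(-0.08315) = +0.0411.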